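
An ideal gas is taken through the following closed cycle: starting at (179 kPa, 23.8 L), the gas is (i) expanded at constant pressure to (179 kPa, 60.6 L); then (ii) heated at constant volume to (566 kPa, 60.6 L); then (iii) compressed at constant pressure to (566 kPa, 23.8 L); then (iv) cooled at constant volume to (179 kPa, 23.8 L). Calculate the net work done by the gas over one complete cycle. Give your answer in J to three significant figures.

Constant-volume legs do no work.
W(i) = (179)(60.6 − 23.8) = 6587 J; W(iii) = (566)(23.8 − 60.6) = -20829 J.
W_net = 6587 − 20829 = -14242 J (the counter-clockwise enclosed area).

W_net ≈ -14200 J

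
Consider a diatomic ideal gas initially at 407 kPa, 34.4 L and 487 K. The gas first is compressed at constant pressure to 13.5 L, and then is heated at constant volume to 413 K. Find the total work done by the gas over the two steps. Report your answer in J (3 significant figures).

Step 1 (isobaric): W = PΔV = (407 kPa)(13.5 − 34.4 L) = -8506 J.
Step 2 (isochoric): W = 0 (constant volume).
W_total = -8506 + 0 = -8506 J.

W_total ≈ -8510 J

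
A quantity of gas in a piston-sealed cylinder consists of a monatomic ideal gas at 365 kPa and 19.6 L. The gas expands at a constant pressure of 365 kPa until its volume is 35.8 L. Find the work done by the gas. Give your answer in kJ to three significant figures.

Isobaric: W = P ΔV.
W = (365 kPa)(35.8 − 19.6 L) = (365)(16.2) = 5913 J.

W ≈ 5.91 kJ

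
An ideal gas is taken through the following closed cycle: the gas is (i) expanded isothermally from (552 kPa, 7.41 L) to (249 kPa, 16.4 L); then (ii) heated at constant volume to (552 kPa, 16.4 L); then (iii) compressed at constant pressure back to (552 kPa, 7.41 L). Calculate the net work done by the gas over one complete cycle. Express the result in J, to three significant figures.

Leg (i): W = PᵢVᵢ ln(V_f/Vᵢ) = (4090) ln(16.4/7.41) = 3250 J.
Leg (ii): W = 0.
Leg (iii): W = PΔV = (552)(7.41 − 16.4) = -4962 J.
W_net = 3250 − 4962 = -1713 J.

W_net ≈ -1710 J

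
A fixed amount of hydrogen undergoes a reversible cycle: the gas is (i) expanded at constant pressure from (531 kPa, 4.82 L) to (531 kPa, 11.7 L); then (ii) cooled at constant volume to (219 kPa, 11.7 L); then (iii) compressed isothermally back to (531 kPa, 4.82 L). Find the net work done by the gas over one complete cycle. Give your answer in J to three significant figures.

Leg (i): W = PΔV = (531)(11.7 − 4.82) = 3653 J.
Leg (ii): W = 0.
Leg (iii): W = PᵢVᵢ ln(V_f/Vᵢ) = (2562) ln(4.82/11.7) = -2272 J.
W_net = 3653 − 2272 = 1381 J.

W_net ≈ 1380 J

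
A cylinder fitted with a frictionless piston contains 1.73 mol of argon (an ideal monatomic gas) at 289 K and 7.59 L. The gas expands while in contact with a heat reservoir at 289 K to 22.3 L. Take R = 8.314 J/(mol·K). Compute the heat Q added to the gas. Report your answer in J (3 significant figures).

Isothermal ⇒ ΔU = 0, so Q = W = nRT ln(V₂/V₁).
Q = (1.73)(8.314)(289) ln(22.3/7.59) = 4157 × 1.078 = 4480 J.

Q ≈ 4480 J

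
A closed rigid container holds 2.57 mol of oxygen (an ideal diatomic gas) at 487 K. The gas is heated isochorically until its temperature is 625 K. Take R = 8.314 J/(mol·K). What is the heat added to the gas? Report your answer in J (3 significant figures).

Constant volume ⇒ W = 0, so Q = ΔU = nCᵥΔT with Cᵥ = 5R/2 = 20.79 J/(mol·K).
ΔU = (2.57)(20.79)(625 − 487) = 7372 J.

Q ≈ 7370 J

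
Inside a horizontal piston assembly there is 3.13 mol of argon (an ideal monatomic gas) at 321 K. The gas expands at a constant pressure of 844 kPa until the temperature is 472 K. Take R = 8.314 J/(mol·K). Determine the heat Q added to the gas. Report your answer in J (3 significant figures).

Isobaric: W = nRΔT = (3.13)(8.314)(151) = 3929 J.
ΔU = nCᵥΔT with Cᵥ = 3R/2: ΔU = (3.13)(12.47)(151) = 5894 J.
Q = ΔU + W = 5894 + 3929 = 9824 J.

Q ≈ 9820 J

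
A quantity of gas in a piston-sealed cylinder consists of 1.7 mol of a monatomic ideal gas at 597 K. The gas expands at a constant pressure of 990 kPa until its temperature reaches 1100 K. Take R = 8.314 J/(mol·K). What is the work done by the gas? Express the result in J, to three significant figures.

W ≈ 7110 J

Isobaric: W = P ΔV = nR ΔT.
W = (1.7)(8.314)(1100 − 597) = 7109 J.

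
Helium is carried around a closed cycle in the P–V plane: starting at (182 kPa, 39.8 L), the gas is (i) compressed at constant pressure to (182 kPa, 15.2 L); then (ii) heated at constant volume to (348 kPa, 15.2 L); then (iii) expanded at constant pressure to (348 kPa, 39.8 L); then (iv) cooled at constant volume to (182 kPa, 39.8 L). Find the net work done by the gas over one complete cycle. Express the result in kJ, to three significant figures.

W_net ≈ 4.08 kJ

Constant-volume legs do no work.
W(i) = (182)(15.2 − 39.8) = -4477 J; W(iii) = (348)(39.8 − 15.2) = 8561 J.
W_net = -4477 + 8561 = 4084 J (the clockwise enclosed area).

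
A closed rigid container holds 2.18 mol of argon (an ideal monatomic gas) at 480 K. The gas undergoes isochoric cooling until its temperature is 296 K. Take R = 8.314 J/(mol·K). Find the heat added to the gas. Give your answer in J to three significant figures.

Constant volume ⇒ W = 0, so Q = ΔU = nCᵥΔT with Cᵥ = 3R/2 = 12.47 J/(mol·K).
ΔU = (2.18)(12.47)(296 − 480) = -5002 J.

Q ≈ -5000 J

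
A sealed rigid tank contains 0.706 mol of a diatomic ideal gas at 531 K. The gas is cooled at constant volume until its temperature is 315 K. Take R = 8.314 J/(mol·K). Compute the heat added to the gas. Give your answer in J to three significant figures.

Constant volume ⇒ W = 0, so Q = ΔU = nCᵥΔT with Cᵥ = 5R/2 = 20.79 J/(mol·K).
ΔU = (0.706)(20.79)(315 − 531) = -3170 J.

Q ≈ -3170 J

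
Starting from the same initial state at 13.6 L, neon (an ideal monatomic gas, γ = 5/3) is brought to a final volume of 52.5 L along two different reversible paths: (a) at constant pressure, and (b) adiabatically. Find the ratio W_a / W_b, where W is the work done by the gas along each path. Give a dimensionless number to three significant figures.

Path (a) isobaric: W = P₁(V₂ − V₁) → W_a/(P₁V₁) = 2.86.
Path (b) adiabatic: W = P₁V₁(1 − (V₁/V₂)^(γ−1))/(γ−1) → W_b/(P₁V₁) = 0.8904.
W_a / W_b = 2.86 / 0.8904 = 3.212.

W_a / W_b ≈ 3.21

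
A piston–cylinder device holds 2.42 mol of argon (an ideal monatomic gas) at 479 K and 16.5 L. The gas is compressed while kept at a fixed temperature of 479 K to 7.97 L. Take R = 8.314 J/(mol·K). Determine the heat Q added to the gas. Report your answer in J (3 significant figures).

Isothermal ⇒ ΔU = 0, so Q = W = nRT ln(V₂/V₁).
Q = (2.42)(8.314)(479) ln(7.97/16.5) = 9637 × -0.7277 = -7013 J.

Q ≈ -7010 J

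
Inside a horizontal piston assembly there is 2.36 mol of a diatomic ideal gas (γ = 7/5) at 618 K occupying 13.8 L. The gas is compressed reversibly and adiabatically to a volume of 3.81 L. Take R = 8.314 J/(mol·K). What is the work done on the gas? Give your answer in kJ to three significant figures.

W ≈ 20.4 kJ

Adiabatic: TV^(γ−1) = const with γ = 7/5.
T₂ = T₁ (V₁/V₂)^(γ−1) = 618 × (13.8/3.81)^0.4 = 618 × 1.673 = 1034 K.
W_by = nCᵥ(T₁ − T₂) = (2.36)(20.79)(618 − 1034) = -20412 J.
Work on gas = −W_by = 20412 J.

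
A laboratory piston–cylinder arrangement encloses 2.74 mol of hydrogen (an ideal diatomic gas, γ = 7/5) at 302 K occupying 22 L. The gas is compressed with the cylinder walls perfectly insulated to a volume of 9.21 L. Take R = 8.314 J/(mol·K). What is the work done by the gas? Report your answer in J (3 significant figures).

W ≈ -7170 J

Adiabatic: TV^(γ−1) = const with γ = 7/5.
T₂ = T₁ (V₁/V₂)^(γ−1) = 302 × (22/9.21)^0.4 = 302 × 1.417 = 427.8 K.
W_by = nCᵥ(T₁ − T₂) = (2.74)(20.79)(302 − 427.8) = -7166 J.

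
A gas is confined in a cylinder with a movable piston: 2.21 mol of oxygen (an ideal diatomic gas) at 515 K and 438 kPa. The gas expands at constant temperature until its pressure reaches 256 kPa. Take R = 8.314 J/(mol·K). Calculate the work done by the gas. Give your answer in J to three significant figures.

Isothermal process: W = nRT ln(V₂/V₁) = nRT ln(P₁/P₂).
W = (2.21)(8.314)(515) × ln(438/256)
  = 9463 × ln(1.711) = 9463 × 0.537
W_by_gas = 5082 J.

W ≈ 5080 J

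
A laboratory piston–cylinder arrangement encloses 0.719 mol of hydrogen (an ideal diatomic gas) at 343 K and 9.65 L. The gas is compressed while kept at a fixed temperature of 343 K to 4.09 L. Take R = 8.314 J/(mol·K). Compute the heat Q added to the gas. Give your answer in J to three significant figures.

Isothermal ⇒ ΔU = 0, so Q = W = nRT ln(V₂/V₁).
Q = (0.719)(8.314)(343) ln(4.09/9.65) = 2050 × -0.8584 = -1760 J.

Q ≈ -1760 J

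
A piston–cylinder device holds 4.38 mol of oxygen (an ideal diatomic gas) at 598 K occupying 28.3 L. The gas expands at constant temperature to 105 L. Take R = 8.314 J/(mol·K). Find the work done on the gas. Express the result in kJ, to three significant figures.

Isothermal: W = nRT ln(V₂/V₁).
W = (4.38)(8.314)(598) × ln(105/28.3)
  = 21776 × 1.311
W_by_gas = 28551 J; work on gas = −W_by = -28551 J.

W ≈ -28.6 kJ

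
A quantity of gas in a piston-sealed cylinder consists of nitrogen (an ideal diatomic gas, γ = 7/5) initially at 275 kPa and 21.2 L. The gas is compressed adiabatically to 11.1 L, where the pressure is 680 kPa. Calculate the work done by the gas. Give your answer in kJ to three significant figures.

Adiabatic: W = (P₁V₁ − P₂V₂)/(γ − 1) with γ = 7/5.
P₁V₁ = 5830 J, P₂V₂ = 7548 J.
W = (5830 − 7548) / 0.4 = -4295 J.

W ≈ -4.30 kJ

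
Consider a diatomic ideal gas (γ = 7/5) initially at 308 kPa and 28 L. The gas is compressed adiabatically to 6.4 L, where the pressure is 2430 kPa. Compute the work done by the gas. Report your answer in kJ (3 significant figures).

Adiabatic: W = (P₁V₁ − P₂V₂)/(γ − 1) with γ = 7/5.
P₁V₁ = 8624 J, P₂V₂ = 15552 J.
W = (8624 − 15552) / 0.4 = -17320 J.

W ≈ -17.3 kJ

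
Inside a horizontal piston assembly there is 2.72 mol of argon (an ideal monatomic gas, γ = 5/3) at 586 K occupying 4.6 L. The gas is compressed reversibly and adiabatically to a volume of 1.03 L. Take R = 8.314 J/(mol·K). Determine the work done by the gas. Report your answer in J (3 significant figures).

W ≈ -34000 J

Adiabatic: TV^(γ−1) = const with γ = 5/3.
T₂ = T₁ (V₁/V₂)^(γ−1) = 586 × (4.6/1.03)^0.667 = 586 × 2.712 = 1589 K.
W_by = nCᵥ(T₁ − T₂) = (2.72)(12.47)(586 − 1589) = -34030 J.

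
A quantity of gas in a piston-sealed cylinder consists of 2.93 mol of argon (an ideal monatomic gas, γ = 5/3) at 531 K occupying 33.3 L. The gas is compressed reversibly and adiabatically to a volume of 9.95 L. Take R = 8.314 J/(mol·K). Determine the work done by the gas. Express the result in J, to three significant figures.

W ≈ -24000 J

Adiabatic: TV^(γ−1) = const with γ = 5/3.
T₂ = T₁ (V₁/V₂)^(γ−1) = 531 × (33.3/9.95)^0.667 = 531 × 2.237 = 1188 K.
W_by = nCᵥ(T₁ − T₂) = (2.93)(12.47)(531 − 1188) = -24009 J.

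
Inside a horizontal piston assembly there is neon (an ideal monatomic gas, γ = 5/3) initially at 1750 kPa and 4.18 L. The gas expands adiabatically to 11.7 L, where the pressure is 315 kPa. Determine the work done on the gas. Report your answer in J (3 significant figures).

W ≈ -5440 J

Adiabatic: W = (P₁V₁ − P₂V₂)/(γ − 1) with γ = 5/3.
P₁V₁ = 7315 J, P₂V₂ = 3686 J.
W = (7315 − 3686) / 0.6667 = 5444 J.
Work on gas = −W_by = -5444 J.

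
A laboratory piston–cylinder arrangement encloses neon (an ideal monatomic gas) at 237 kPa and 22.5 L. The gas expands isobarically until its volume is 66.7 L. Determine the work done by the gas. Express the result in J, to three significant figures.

W ≈ 10500 J

Isobaric: W = P ΔV.
W = (237 kPa)(66.7 − 22.5 L) = (237)(44.2) = 10475 J.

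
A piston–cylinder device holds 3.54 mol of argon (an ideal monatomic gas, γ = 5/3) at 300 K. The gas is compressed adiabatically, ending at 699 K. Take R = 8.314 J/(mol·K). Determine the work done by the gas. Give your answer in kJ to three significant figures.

W ≈ -17.6 kJ

Adiabatic ⇒ Q = 0, so W_by = −ΔU = nCᵥ(T₁ − T₂).
Cᵥ = 3R/2 = 12.47 J/(mol·K).
W = (3.54)(12.47)(300 − 699) = -17615 J.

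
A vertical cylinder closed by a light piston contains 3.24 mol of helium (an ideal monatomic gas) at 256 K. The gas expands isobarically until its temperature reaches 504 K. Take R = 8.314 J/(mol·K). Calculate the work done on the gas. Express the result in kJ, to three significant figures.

Isobaric: W = P ΔV = nR ΔT.
W = (3.24)(8.314)(504 − 256) = 6680 J.
Work on gas = −W_by = -6680 J.

W ≈ -6.68 kJ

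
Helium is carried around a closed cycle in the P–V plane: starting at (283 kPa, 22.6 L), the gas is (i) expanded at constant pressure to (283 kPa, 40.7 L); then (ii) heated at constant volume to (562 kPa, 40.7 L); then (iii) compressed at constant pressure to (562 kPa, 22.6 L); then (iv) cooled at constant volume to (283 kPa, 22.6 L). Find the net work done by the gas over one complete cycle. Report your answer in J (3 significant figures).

W_net ≈ -5050 J

Constant-volume legs do no work.
W(i) = (283)(40.7 − 22.6) = 5122 J; W(iii) = (562)(22.6 − 40.7) = -10172 J.
W_net = 5122 − 10172 = -5050 J (the counter-clockwise enclosed area).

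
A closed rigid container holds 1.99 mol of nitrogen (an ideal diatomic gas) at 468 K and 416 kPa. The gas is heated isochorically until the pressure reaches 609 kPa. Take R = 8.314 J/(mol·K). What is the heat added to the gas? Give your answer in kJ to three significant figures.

Q ≈ 8.98 kJ

Constant volume ⇒ W = 0, so Q = ΔU = nCᵥΔT with Cᵥ = 5R/2 = 20.79 J/(mol·K).
At constant V, T₂/T₁ = P₂/P₁ ⇒ ΔT = T₁(P₂/P₁ − 1) = 468·(609/416 − 1) = 217.1 K.
ΔU = (1.99)(20.79)(217.1) = 8981 J.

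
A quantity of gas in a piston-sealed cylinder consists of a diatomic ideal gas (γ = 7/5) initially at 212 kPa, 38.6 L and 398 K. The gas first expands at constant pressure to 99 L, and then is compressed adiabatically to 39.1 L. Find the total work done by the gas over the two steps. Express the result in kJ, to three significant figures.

Step 1 (isobaric): W = PΔV = (212 kPa)(99 − 38.6 L) = 12805 J.
After step 1: P = 212 kPa, V = 99 L, T = 1021 K.
Step 2 (adiabatic): W = (P₁V₁ − P₂V₂)/(γ−1) = (20988 − 30434)/0.4 = -23614 J.
W_total = 12805 − 23614 = -10809 J.

W_total ≈ -10.8 kJ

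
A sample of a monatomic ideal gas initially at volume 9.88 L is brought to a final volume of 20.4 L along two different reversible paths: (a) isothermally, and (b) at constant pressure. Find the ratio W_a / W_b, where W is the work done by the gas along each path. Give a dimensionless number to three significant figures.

Path (a) isothermal: W = P₁V₁ ln(V₂/V₁) → W_a/(P₁V₁) = 0.725.
Path (b) isobaric: W = P₁(V₂ − V₁) → W_b/(P₁V₁) = 1.065.
W_a / W_b = 0.725 / 1.065 = 0.6809.

W_a / W_b ≈ 0.681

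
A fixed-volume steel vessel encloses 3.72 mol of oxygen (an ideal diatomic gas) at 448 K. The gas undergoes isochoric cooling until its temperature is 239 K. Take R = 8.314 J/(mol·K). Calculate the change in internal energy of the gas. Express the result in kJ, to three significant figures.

ΔU ≈ -16.2 kJ

Constant volume ⇒ W = 0, so Q = ΔU = nCᵥΔT with Cᵥ = 5R/2 = 20.79 J/(mol·K).
ΔU = (3.72)(20.79)(239 − 448) = -16160 J.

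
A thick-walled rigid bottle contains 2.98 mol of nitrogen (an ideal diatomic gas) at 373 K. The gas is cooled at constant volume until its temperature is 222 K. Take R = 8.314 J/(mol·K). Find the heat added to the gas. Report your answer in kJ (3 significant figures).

Constant volume ⇒ W = 0, so Q = ΔU = nCᵥΔT with Cᵥ = 5R/2 = 20.79 J/(mol·K).
ΔU = (2.98)(20.79)(222 − 373) = -9353 J.

Q ≈ -9.35 kJ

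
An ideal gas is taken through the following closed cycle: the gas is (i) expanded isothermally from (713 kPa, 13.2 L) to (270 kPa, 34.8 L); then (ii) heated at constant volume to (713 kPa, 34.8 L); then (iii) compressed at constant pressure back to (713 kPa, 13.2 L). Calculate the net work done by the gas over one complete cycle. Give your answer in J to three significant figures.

W_net ≈ -6280 J

Leg (i): W = PᵢVᵢ ln(V_f/Vᵢ) = (9412) ln(34.8/13.2) = 9124 J.
Leg (ii): W = 0.
Leg (iii): W = PΔV = (713)(13.2 − 34.8) = -15401 J.
W_net = 9124 − 15401 = -6277 J.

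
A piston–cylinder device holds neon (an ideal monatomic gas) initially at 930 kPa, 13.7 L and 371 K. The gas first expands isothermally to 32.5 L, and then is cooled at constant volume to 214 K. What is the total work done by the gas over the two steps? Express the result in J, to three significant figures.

W_total ≈ 11000 J

Step 1 (isothermal): W = P₁V₁ ln(V₂/V₁) = (12741) ln(32.5/13.7) = 11006 J.
Step 2 (isochoric): W = 0 (constant volume).
W_total = 11006 + 0 = 11006 J.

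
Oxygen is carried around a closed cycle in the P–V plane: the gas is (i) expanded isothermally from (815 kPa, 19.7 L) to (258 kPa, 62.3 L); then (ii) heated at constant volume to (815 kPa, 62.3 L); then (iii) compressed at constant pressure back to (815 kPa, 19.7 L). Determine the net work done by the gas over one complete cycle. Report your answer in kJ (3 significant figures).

W_net ≈ -16.2 kJ

Leg (i): W = PᵢVᵢ ln(V_f/Vᵢ) = (16056) ln(62.3/19.7) = 18485 J.
Leg (ii): W = 0.
Leg (iii): W = PΔV = (815)(19.7 − 62.3) = -34719 J.
W_net = 18485 − 34719 = -16234 J.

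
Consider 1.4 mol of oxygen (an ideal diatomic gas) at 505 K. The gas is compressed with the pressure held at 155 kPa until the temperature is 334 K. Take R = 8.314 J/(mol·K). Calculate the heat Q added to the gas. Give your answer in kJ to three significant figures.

Q ≈ -6.97 kJ

Isobaric: W = nRΔT = (1.4)(8.314)(-171) = -1990 J.
ΔU = nCᵥΔT with Cᵥ = 5R/2: ΔU = (1.4)(20.79)(-171) = -4976 J.
Q = ΔU + W = -4976 − 1990 = -6966 J.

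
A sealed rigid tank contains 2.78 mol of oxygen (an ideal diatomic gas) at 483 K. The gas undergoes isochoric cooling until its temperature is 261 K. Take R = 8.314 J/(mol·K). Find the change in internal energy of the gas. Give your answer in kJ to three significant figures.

Constant volume ⇒ W = 0, so Q = ΔU = nCᵥΔT with Cᵥ = 5R/2 = 20.79 J/(mol·K).
ΔU = (2.78)(20.79)(261 − 483) = -12828 J.

ΔU ≈ -12.8 kJ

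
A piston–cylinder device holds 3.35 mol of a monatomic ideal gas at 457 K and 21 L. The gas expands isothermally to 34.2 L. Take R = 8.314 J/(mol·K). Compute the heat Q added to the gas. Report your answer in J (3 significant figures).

Isothermal ⇒ ΔU = 0, so Q = W = nRT ln(V₂/V₁).
Q = (3.35)(8.314)(457) ln(34.2/21) = 12728 × 0.4877 = 6208 J.

Q ≈ 6210 J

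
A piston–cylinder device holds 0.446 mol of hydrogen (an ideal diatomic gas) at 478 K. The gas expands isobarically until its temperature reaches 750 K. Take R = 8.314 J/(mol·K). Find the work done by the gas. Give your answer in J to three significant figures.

W ≈ 1010 J

Isobaric: W = P ΔV = nR ΔT.
W = (0.446)(8.314)(750 − 478) = 1009 J.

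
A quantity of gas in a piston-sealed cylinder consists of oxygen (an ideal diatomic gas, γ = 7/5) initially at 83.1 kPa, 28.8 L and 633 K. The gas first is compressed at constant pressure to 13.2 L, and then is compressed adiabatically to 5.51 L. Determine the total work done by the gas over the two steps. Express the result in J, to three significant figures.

W_total ≈ -2440 J

Step 1 (isobaric): W = PΔV = (83.1 kPa)(13.2 − 28.8 L) = -1296 J.
After step 1: P = 83.1 kPa, V = 13.2 L, T = 290.1 K.
Step 2 (adiabatic): W = (P₁V₁ − P₂V₂)/(γ−1) = (1097 − 1556)/0.4 = -1147 J.
W_total = -1296 − 1147 = -2443 J.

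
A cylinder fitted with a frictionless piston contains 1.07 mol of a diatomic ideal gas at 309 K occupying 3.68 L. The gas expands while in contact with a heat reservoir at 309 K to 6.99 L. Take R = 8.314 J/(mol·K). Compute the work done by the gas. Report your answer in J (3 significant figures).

W ≈ 1760 J

Isothermal: W = nRT ln(V₂/V₁).
W = (1.07)(8.314)(309) × ln(6.99/3.68)
  = 2749 × 0.6416
W_by_gas = 1764 J.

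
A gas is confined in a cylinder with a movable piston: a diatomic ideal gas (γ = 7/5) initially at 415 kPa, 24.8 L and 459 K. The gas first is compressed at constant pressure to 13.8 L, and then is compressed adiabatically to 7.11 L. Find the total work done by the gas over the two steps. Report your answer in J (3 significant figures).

W_total ≈ -8910 J

Step 1 (isobaric): W = PΔV = (415 kPa)(13.8 − 24.8 L) = -4565 J.
After step 1: P = 415 kPa, V = 13.8 L, T = 255.4 K.
Step 2 (adiabatic): W = (P₁V₁ − P₂V₂)/(γ−1) = (5727 − 7467)/0.4 = -4349 J.
W_total = -4565 − 4349 = -8914 J.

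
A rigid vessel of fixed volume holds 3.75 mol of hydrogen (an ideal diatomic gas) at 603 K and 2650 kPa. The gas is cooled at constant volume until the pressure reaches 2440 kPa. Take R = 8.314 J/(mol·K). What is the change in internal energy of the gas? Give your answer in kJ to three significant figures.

Constant volume ⇒ W = 0, so Q = ΔU = nCᵥΔT with Cᵥ = 5R/2 = 20.79 J/(mol·K).
At constant V, T₂/T₁ = P₂/P₁ ⇒ ΔT = T₁(P₂/P₁ − 1) = 603·(2440/2650 − 1) = -47.78 K.
ΔU = (3.75)(20.79)(-47.78) = -3725 J.

ΔU ≈ -3.72 kJ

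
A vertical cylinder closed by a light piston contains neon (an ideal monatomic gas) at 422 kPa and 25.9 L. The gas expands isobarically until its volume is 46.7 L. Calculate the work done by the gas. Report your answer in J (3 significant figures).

Isobaric: W = P ΔV.
W = (422 kPa)(46.7 − 25.9 L) = (422)(20.8) = 8778 J.

W ≈ 8780 J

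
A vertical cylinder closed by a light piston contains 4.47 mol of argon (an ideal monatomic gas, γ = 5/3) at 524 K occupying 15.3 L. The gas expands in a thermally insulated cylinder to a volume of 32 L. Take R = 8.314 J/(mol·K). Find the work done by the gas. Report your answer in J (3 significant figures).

Adiabatic: TV^(γ−1) = const with γ = 5/3.
T₂ = T₁ (V₁/V₂)^(γ−1) = 524 × (15.3/32)^0.667 = 524 × 0.6115 = 320.4 K.
W_by = nCᵥ(T₁ − T₂) = (4.47)(12.47)(524 − 320.4) = 11350 J.

W ≈ 11300 J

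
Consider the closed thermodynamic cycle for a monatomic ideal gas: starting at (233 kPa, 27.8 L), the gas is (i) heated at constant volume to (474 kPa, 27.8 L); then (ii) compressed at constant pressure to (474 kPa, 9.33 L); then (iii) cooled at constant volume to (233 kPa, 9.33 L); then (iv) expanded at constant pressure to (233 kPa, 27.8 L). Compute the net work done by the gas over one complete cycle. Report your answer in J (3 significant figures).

W_net ≈ -4450 J

Constant-volume legs do no work.
W(ii) = (474)(9.33 − 27.8) = -8755 J; W(iv) = (233)(27.8 − 9.33) = 4304 J.
W_net = -8755 + 4304 = -4451 J (the counter-clockwise enclosed area).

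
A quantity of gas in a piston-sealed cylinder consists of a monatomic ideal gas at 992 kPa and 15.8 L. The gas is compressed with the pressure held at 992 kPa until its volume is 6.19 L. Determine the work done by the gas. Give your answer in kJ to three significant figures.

Isobaric: W = P ΔV.
W = (992 kPa)(6.19 − 15.8 L) = (992)(-9.61) = -9533 J.

W ≈ -9.53 kJ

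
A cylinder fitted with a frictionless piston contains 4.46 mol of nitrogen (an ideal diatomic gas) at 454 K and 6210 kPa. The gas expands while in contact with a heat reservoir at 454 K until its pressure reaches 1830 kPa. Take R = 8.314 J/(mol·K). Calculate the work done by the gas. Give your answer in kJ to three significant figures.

Isothermal process: W = nRT ln(V₂/V₁) = nRT ln(P₁/P₂).
W = (4.46)(8.314)(454) × ln(6210/1830)
  = 16835 × ln(3.393) = 16835 × 1.222
W_by_gas = 20569 J.

W ≈ 20.6 kJ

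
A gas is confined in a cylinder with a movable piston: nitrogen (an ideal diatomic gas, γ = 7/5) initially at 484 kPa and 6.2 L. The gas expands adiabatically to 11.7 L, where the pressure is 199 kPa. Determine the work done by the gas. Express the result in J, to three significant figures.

Adiabatic: W = (P₁V₁ − P₂V₂)/(γ − 1) with γ = 7/5.
P₁V₁ = 3001 J, P₂V₂ = 2328 J.
W = (3001 − 2328) / 0.4 = 1681 J.

W ≈ 1680 J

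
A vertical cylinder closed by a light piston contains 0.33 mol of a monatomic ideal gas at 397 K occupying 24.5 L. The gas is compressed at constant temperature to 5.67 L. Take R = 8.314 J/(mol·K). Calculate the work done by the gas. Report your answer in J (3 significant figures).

W ≈ -1590 J

Isothermal: W = nRT ln(V₂/V₁).
W = (0.33)(8.314)(397) × ln(5.67/24.5)
  = 1089 × -1.463
W_by_gas = -1594 J.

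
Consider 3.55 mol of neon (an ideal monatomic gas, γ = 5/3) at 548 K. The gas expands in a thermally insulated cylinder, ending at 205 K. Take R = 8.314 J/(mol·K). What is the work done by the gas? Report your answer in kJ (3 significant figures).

Adiabatic ⇒ Q = 0, so W_by = −ΔU = nCᵥ(T₁ − T₂).
Cᵥ = 3R/2 = 12.47 J/(mol·K).
W = (3.55)(12.47)(548 − 205) = 15185 J.

W ≈ 15.2 kJ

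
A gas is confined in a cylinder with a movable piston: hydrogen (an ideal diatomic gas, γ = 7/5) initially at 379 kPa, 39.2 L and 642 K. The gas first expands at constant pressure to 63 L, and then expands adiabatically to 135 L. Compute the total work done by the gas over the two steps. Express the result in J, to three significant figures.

Step 1 (isobaric): W = PΔV = (379 kPa)(63 − 39.2 L) = 9020 J.
After step 1: P = 379 kPa, V = 63 L, T = 1032 K.
Step 2 (adiabatic): W = (P₁V₁ − P₂V₂)/(γ−1) = (23877 − 17603)/0.4 = 15685 J.
W_total = 9020 + 15685 = 24706 J.

W_total ≈ 24700 J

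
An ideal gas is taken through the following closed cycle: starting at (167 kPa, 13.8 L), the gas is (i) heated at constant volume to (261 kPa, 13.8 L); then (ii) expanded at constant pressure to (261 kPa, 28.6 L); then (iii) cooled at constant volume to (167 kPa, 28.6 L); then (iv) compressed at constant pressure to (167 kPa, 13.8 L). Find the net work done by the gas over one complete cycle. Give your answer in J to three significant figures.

Constant-volume legs do no work.
W(ii) = (261)(28.6 − 13.8) = 3863 J; W(iv) = (167)(13.8 − 28.6) = -2472 J.
W_net = 3863 − 2472 = 1391 J (the clockwise enclosed area).

W_net ≈ 1390 J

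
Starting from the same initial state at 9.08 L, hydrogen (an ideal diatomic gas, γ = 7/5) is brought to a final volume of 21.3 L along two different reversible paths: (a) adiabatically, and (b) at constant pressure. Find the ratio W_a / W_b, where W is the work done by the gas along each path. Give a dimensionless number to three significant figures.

W_a / W_b ≈ 0.537

Path (a) adiabatic: W = P₁V₁(1 − (V₁/V₂)^(γ−1))/(γ−1) → W_a/(P₁V₁) = 0.7224.
Path (b) isobaric: W = P₁(V₂ − V₁) → W_b/(P₁V₁) = 1.346.
W_a / W_b = 0.7224 / 1.346 = 0.5368.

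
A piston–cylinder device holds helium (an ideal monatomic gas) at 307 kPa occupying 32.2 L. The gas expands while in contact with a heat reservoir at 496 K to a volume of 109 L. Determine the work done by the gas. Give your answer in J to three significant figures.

Isothermal: W = nRT ln(V₂/V₁) = P₁V₁ ln(V₂/V₁).
P₁V₁ = (307 kPa)(32.2 L) = 9885 J.
W = 9885 × ln(109/32.2) = 9885 × 1.219
W_by_gas = 12054 J.

W ≈ 12100 J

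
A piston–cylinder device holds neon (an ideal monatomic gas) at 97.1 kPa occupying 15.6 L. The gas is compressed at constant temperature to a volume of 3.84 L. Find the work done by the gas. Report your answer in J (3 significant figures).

Isothermal: W = nRT ln(V₂/V₁) = P₁V₁ ln(V₂/V₁).
P₁V₁ = (97.1 kPa)(15.6 L) = 1515 J.
W = 1515 × ln(3.84/15.6) = 1515 × -1.402
W_by_gas = -2123 J.

W ≈ -2120 J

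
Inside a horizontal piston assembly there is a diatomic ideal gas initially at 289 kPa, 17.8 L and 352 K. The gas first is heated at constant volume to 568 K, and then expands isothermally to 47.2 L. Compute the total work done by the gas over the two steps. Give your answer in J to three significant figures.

W_total ≈ 8090 J

Step 1 (isochoric): W = 0 (constant volume).
After step 1: P = 466.3 kPa (V unchanged).
Step 2 (isothermal): W = P₁V₁ ln(V₂/V₁) = (8301) ln(47.2/17.8) = 8095 J.
W_total = 0 + 8095 = 8095 J.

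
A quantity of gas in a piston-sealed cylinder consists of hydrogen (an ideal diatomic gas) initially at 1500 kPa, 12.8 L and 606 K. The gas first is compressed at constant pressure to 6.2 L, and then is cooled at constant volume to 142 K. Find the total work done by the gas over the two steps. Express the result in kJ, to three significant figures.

W_total ≈ -9.90 kJ

Step 1 (isobaric): W = PΔV = (1500 kPa)(6.2 − 12.8 L) = -9900 J.
Step 2 (isochoric): W = 0 (constant volume).
W_total = -9900 + 0 = -9900 J.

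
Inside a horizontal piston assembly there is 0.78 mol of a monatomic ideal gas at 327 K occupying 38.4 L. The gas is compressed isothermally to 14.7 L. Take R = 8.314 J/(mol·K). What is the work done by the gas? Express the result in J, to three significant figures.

Isothermal: W = nRT ln(V₂/V₁).
W = (0.78)(8.314)(327) × ln(14.7/38.4)
  = 2121 × -0.9602
W_by_gas = -2036 J.

W ≈ -2040 J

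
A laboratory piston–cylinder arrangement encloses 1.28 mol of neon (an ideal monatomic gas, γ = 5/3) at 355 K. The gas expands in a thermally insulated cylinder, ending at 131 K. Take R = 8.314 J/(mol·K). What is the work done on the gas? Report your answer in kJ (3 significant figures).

Adiabatic ⇒ Q = 0, so W_by = −ΔU = nCᵥ(T₁ − T₂).
Cᵥ = 3R/2 = 12.47 J/(mol·K).
W = (1.28)(12.47)(355 − 131) = 3576 J.
Work on gas = −W_by = -3576 J.

W ≈ -3.58 kJ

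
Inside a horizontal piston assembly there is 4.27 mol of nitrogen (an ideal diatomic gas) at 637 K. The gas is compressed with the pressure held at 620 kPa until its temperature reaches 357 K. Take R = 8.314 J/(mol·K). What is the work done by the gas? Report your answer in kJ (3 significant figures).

Isobaric: W = P ΔV = nR ΔT.
W = (4.27)(8.314)(357 − 637) = -9940 J.

W ≈ -9.94 kJ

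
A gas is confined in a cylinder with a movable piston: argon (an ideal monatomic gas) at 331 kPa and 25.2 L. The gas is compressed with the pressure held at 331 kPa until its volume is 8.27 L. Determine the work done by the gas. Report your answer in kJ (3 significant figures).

Isobaric: W = P ΔV.
W = (331 kPa)(8.27 − 25.2 L) = (331)(-16.93) = -5604 J.

W ≈ -5.60 kJ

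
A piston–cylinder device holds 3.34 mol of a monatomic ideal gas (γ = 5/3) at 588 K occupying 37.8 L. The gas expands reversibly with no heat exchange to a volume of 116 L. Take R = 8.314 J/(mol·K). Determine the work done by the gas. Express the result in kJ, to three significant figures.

Adiabatic: TV^(γ−1) = const with γ = 5/3.
T₂ = T₁ (V₁/V₂)^(γ−1) = 588 × (37.8/116)^0.667 = 588 × 0.4735 = 278.4 K.
W_by = nCᵥ(T₁ − T₂) = (3.34)(12.47)(588 − 278.4) = 12894 J.

W ≈ 12.9 kJ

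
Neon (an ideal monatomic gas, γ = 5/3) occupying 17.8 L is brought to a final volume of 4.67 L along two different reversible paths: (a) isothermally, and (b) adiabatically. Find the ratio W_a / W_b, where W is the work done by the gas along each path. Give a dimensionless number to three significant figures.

W_a / W_b ≈ 0.619

Path (a) isothermal: W = P₁V₁ ln(V₂/V₁) → W_a/(P₁V₁) = -1.338.
Path (b) adiabatic: W = P₁V₁(1 − (V₁/V₂)^(γ−1))/(γ−1) → W_b/(P₁V₁) = -2.16.
W_a / W_b = -1.338 / -2.16 = 0.6194.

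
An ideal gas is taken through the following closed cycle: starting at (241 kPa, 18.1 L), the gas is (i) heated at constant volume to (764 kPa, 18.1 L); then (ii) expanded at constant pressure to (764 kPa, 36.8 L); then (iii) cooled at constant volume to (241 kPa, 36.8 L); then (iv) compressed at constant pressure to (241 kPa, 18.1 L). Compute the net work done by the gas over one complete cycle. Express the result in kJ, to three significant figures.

W_net ≈ 9.78 kJ

Constant-volume legs do no work.
W(ii) = (764)(36.8 − 18.1) = 14287 J; W(iv) = (241)(18.1 − 36.8) = -4507 J.
W_net = 14287 − 4507 = 9780 J (the clockwise enclosed area).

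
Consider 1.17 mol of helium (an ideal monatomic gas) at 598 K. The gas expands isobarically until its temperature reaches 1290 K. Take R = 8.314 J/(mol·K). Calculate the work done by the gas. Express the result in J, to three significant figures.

Isobaric: W = P ΔV = nR ΔT.
W = (1.17)(8.314)(1290 − 598) = 6731 J.

W ≈ 6730 J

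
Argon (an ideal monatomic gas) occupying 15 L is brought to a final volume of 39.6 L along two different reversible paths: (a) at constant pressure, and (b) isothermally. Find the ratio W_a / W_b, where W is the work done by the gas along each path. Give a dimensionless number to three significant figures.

Path (a) isobaric: W = P₁(V₂ − V₁) → W_a/(P₁V₁) = 1.64.
Path (b) isothermal: W = P₁V₁ ln(V₂/V₁) → W_b/(P₁V₁) = 0.9708.
W_a / W_b = 1.64 / 0.9708 = 1.689.

W_a / W_b ≈ 1.69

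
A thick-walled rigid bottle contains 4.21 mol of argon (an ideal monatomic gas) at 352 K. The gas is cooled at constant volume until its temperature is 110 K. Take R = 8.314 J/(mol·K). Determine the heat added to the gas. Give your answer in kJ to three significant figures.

Constant volume ⇒ W = 0, so Q = ΔU = nCᵥΔT with Cᵥ = 3R/2 = 12.47 J/(mol·K).
ΔU = (4.21)(12.47)(110 − 352) = -12706 J.

Q ≈ -12.7 kJ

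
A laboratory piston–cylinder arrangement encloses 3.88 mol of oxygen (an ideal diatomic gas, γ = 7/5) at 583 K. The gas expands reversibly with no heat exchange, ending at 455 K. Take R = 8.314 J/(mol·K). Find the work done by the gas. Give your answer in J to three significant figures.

W ≈ 10300 J

Adiabatic ⇒ Q = 0, so W_by = −ΔU = nCᵥ(T₁ − T₂).
Cᵥ = 5R/2 = 20.79 J/(mol·K).
W = (3.88)(20.79)(583 − 455) = 10323 J.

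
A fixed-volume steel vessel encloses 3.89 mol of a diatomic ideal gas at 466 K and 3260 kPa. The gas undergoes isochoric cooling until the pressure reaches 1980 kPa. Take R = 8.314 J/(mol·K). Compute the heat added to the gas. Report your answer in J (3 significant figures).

Constant volume ⇒ W = 0, so Q = ΔU = nCᵥΔT with Cᵥ = 5R/2 = 20.79 J/(mol·K).
At constant V, T₂/T₁ = P₂/P₁ ⇒ ΔT = T₁(P₂/P₁ − 1) = 466·(1980/3260 − 1) = -183 K.
ΔU = (3.89)(20.79)(-183) = -14794 J.

Q ≈ -14800 J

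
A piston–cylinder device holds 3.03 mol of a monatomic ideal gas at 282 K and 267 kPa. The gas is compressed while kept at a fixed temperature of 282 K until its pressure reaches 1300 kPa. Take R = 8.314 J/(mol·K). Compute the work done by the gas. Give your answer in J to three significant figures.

Isothermal process: W = nRT ln(V₂/V₁) = nRT ln(P₁/P₂).
W = (3.03)(8.314)(282) × ln(267/1300)
  = 7104 × ln(0.2054) = 7104 × -1.583
W_by_gas = -11245 J.

W ≈ -11200 J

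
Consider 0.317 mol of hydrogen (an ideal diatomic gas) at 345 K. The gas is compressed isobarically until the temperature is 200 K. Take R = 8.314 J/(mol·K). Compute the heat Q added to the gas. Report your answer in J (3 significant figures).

Isobaric: W = nRΔT = (0.317)(8.314)(-145) = -382.2 J.
ΔU = nCᵥΔT with Cᵥ = 5R/2: ΔU = (0.317)(20.79)(-145) = -955.4 J.
Q = ΔU + W = -955.4 − 382.2 = -1338 J.

Q ≈ -1340 J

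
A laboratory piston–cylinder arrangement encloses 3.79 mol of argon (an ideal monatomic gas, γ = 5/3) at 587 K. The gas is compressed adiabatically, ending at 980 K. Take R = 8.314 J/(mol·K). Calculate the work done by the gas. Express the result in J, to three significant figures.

Adiabatic ⇒ Q = 0, so W_by = −ΔU = nCᵥ(T₁ − T₂).
Cᵥ = 3R/2 = 12.47 J/(mol·K).
W = (3.79)(12.47)(587 − 980) = -18575 J.

W ≈ -18600 J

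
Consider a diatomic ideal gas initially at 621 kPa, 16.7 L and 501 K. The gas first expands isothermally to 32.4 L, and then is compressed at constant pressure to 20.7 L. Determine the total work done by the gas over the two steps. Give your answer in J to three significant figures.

W_total ≈ 3130 J

Step 1 (isothermal): W = P₁V₁ ln(V₂/V₁) = (10371) ln(32.4/16.7) = 6873 J.
After step 1: P = 320.1 kPa, V = 32.4 L, T = 501 K.
Step 2 (isobaric): W = PΔV = (320.1 kPa)(20.7 − 32.4 L) = -3745 J.
W_total = 6873 − 3745 = 3128 J.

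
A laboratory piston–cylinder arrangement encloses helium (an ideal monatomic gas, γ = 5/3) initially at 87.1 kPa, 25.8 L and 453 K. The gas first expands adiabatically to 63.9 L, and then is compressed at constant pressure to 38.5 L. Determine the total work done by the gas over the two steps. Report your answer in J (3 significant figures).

Step 1 (adiabatic): W = (P₁V₁ − P₂V₂)/(γ−1) = (2247 − 1228)/0.667 = 1529 J.
After step 1: P = 19.21 kPa, V = 63.9 L, T = 247.5 K.
Step 2 (isobaric): W = PΔV = (19.21 kPa)(38.5 − 63.9 L) = -488 J.
W_total = 1529 − 488 = 1041 J.

W_total ≈ 1040 J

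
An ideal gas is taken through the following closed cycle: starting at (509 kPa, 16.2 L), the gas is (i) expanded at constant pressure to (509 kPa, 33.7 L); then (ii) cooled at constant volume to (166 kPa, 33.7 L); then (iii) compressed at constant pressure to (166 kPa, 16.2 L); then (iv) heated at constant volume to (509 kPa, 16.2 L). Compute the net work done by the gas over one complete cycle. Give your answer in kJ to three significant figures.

Constant-volume legs do no work.
W(i) = (509)(33.7 − 16.2) = 8908 J; W(iii) = (166)(16.2 − 33.7) = -2905 J.
W_net = 8908 − 2905 = 6003 J (the clockwise enclosed area).

W_net ≈ 6.00 kJ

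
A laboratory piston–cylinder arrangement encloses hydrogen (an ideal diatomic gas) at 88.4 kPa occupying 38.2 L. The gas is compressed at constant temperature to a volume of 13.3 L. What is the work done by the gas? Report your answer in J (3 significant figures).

Isothermal: W = nRT ln(V₂/V₁) = P₁V₁ ln(V₂/V₁).
P₁V₁ = (88.4 kPa)(38.2 L) = 3377 J.
W = 3377 × ln(13.3/38.2) = 3377 × -1.055
W_by_gas = -3563 J.

W ≈ -3560 J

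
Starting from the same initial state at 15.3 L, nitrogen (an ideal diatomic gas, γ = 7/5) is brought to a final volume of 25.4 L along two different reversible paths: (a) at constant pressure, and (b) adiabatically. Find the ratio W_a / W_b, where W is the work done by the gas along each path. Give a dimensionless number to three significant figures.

W_a / W_b ≈ 1.44

Path (a) isobaric: W = P₁(V₂ − V₁) → W_a/(P₁V₁) = 0.6601.
Path (b) adiabatic: W = P₁V₁(1 − (V₁/V₂)^(γ−1))/(γ−1) → W_b/(P₁V₁) = 0.4588.
W_a / W_b = 0.6601 / 0.4588 = 1.439.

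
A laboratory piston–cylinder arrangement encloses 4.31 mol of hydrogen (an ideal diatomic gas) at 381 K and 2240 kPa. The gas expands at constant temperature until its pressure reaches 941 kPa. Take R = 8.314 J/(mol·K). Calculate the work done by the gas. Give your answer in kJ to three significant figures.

Isothermal process: W = nRT ln(V₂/V₁) = nRT ln(P₁/P₂).
W = (4.31)(8.314)(381) × ln(2240/941)
  = 13653 × ln(2.38) = 13653 × 0.8673
W_by_gas = 11841 J.

W ≈ 11.8 kJ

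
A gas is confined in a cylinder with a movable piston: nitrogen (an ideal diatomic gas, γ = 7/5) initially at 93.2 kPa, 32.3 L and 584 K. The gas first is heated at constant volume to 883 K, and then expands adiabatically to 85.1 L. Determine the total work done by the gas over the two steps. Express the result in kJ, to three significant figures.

W_total ≈ 3.66 kJ

Step 1 (isochoric): W = 0 (constant volume).
After step 1: P = 140.9 kPa (V unchanged).
Step 2 (adiabatic): W = (P₁V₁ − P₂V₂)/(γ−1) = (4552 − 3089)/0.4 = 3656 J.
W_total = 0 + 3656 = 3656 J.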